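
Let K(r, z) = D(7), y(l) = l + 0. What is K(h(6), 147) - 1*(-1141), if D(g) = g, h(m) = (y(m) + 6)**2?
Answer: 1148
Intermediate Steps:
y(l) = l
h(m) = (6 + m)**2 (h(m) = (m + 6)**2 = (6 + m)**2)
K(r, z) = 7
K(h(6), 147) - 1*(-1141) = 7 - 1*(-1141) = 7 + 1141 = 1148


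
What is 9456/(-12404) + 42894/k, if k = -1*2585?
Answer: -139125234/8016085 ≈ -17.356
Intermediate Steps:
k = -2585
9456/(-12404) + 42894/k = 9456/(-12404) + 42894/(-2585) = 9456*(-1/12404) + 42894*(-1/2585) = -2364/3101 - 42894/2585 = -139125234/8016085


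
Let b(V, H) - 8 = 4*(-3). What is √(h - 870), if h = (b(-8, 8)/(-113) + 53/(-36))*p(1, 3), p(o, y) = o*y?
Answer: I*√401906535/678 ≈ 29.569*I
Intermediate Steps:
b(V, H) = -4 (b(V, H) = 8 + 4*(-3) = 8 - 12 = -4)
h = -5845/1356 (h = (-4/(-113) + 53/(-36))*(1*3) = (-4*(-1/113) + 53*(-1/36))*3 = (4/113 - 53/36)*3 = -5845/4068*3 = -5845/1356 ≈ -4.3105)
√(h - 870) = √(-5845/1356 - 870) = √(-1185565/1356) = I*√401906535/678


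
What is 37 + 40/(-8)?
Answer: 32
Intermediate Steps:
37 + 40/(-8) = 37 - ⅛*40 = 37 - 5 = 32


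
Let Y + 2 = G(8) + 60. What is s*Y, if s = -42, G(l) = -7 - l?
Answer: -1806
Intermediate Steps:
Y = 43 (Y = -2 + ((-7 - 1*8) + 60) = -2 + ((-7 - 8) + 60) = -2 + (-15 + 60) = -2 + 45 = 43)
s*Y = -42*43 = -1806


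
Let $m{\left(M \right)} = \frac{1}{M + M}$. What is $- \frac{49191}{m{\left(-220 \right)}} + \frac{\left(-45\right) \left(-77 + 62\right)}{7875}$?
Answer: $\frac{757541403}{35} \approx 2.1644 \cdot 10^{7}$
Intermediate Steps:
$m{\left(M \right)} = \frac{1}{2 M}$
$- \frac{49191}{m{\left(-220 \right)}} + \frac{\left(-45\right) \left(-77 + 62\right)}{7875} = - \frac{49191}{\frac{1}{2} \frac{1}{-220}} + \frac{\left(-45\right) \left(-77 + 62\right)}{7875} = - \frac{49191}{\frac{1}{2} \left(- \frac{1}{220}\right)} + \left(-45\right) \left(-15\right) \frac{1}{7875} = - \frac{49191}{- \frac{1}{440}} + 675 \cdot \frac{1}{7875} = \left(-49191\right) \left(-440\right) + \frac{3}{35} = 21644040 + \frac{3}{35} = \frac{757541403}{35}$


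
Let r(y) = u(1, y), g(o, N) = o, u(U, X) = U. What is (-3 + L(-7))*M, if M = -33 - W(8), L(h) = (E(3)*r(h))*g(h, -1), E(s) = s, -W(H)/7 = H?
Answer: -552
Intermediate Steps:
W(H) = -7*H
r(y) = 1
L(h) = 3*h (L(h) = (3*1)*h = 3*h)
M = 23 (M = -33 - (-7)*8 = -33 - 1*(-56) = -33 + 56 = 23)
(-3 + L(-7))*M = (-3 + 3*(-7))*23 = (-3 - 21)*23 = -24*23 = -552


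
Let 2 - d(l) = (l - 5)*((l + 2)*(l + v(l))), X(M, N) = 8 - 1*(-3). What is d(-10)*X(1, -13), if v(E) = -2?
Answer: 15862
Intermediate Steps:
X(M, N) = 11 (X(M, N) = 8 + 3 = 11)
d(l) = 2 - (-5 + l)*(-2 + l)*(2 + l) (d(l) = 2 - (l - 5)*(l + 2)*(l - 2) = 2 - (-5 + l)*(2 + l)*(-2 + l) = 2 - (-5 + l)*(-2 + l)*(2 + l))
d(-10)*X(1, -13) = (-18 - 1*(-10)³ + 4*(-10) + 5*(-10)²)*11 = (-18 - 1*(-1000) - 40 + 5*100)*11 = (-18 + 1000 - 40 + 500)*11 = 1442*11 = 15862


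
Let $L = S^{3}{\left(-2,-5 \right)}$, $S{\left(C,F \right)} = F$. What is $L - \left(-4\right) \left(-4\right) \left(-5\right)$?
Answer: $-45$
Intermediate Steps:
$L = -125$ ($L = \left(-5\right)^{3} = -125$)
$L - \left(-4\right) \left(-4\right) \left(-5\right) = -125 - \left(-4\right) \left(-4\right) \left(-5\right) = -125 - 16 \left(-5\right) = -125 - -80 = -125 + 80 = -45$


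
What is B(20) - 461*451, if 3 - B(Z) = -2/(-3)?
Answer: -623726/3 ≈ -2.0791e+5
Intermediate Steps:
B(Z) = 7/3 (B(Z) = 3 - (-2)/(-3) = 3 - (-2)*(-1)/3 = 3 - 1*2/3 = 3 - 2/3 = 7/3)
B(20) - 461*451 = 7/3 - 461*451 = 7/3 - 207911 = -623726/3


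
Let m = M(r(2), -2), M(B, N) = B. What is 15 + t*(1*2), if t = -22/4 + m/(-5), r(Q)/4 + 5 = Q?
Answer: 44/5 ≈ 8.8000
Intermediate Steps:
r(Q) = -20 + 4*Q
m = -12 (m = -20 + 4*2 = -20 + 8 = -12)
t = -31/10 (t = -22/4 - 12/(-5) = -22*1/4 - 12*(-1/5) = -11/2 + 12/5 = -31/10 ≈ -3.1000)
15 + t*(1*2) = 15 - 31*2/10 = 15 - 31/10*2 = 15 - 31/5 = 44/5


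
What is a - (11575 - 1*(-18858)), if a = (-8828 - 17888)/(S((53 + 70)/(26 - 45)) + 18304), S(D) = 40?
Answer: -139572417/4586 ≈ -30434.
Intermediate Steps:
a = -6679/4586 (a = (-8828 - 17888)/(40 + 18304) = -26716/18344 = -26716*1/18344 = -6679/4586 ≈ -1.4564)
a - (11575 - 1*(-18858)) = -6679/4586 - (11575 - 1*(-18858)) = -6679/4586 - (11575 + 18858) = -6679/4586 - 1*30433 = -6679/4586 - 30433 = -139572417/4586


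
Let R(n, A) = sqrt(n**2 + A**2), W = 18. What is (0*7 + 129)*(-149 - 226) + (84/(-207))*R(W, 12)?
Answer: -48375 - 56*sqrt(13)/23 ≈ -48384.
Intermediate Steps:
R(n, A) = sqrt(A**2 + n**2)
(0*7 + 129)*(-149 - 226) + (84/(-207))*R(W, 12) = (0*7 + 129)*(-149 - 226) + (84/(-207))*sqrt(12**2 + 18**2) = (0 + 129)*(-375) + (84*(-1/207))*sqrt(144 + 324) = 129*(-375) - 56*sqrt(13)/23 = -48375 - 56*sqrt(13)/23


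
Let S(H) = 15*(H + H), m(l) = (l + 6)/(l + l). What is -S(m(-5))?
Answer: 3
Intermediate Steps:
m(l) = (6 + l)/(2*l) (m(l) = (6 + l)/((2*l)) = (6 + l)*(1/(2*l)) = (6 + l)/(2*l))
S(H) = 30*H (S(H) = 15*(2*H) = 30*H)
-S(m(-5)) = -30*(1/2)*(6 - 5)/(-5) = -30*(1/2)*(-1/5)*1 = -30*(-1)/10 = -1*(-3) = 3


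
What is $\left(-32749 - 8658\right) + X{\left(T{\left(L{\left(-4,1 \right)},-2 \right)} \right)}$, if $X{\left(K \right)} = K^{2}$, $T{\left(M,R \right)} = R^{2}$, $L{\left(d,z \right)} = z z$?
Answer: $-41391$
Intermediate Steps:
$L{\left(d,z \right)} = z^{2}$
$\left(-32749 - 8658\right) + X{\left(T{\left(L{\left(-4,1 \right)},-2 \right)} \right)} = \left(-32749 - 8658\right) + \left(\left(-2\right)^{2}\right)^{2} = -41407 + 4^{2} = -41407 + 16 = -41391$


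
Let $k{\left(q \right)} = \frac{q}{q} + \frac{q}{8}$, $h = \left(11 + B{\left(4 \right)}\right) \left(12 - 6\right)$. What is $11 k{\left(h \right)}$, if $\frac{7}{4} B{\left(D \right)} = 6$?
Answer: $\frac{3641}{28} \approx 130.04$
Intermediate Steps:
$B{\left(D \right)} = \frac{24}{7}$ ($B{\left(D \right)} = \frac{4}{7} \cdot 6 = \frac{24}{7}$)
$h = \frac{606}{7}$ ($h = \left(11 + \frac{24}{7}\right) \left(12 - 6\right) = \frac{101}{7} \cdot 6 = \frac{606}{7} \approx 86.571$)
$k{\left(q \right)} = 1 + \frac{q}{8}$ ($k{\left(q \right)} = 1 + q \frac{1}{8} = 1 + \frac{q}{8}$)
$11 k{\left(h \right)} = 11 \left(1 + \frac{1}{8} \cdot \frac{606}{7}\right) = 11 \left(1 + \frac{303}{28}\right) = 11 \cdot \frac{331}{28} = \frac{3641}{28}$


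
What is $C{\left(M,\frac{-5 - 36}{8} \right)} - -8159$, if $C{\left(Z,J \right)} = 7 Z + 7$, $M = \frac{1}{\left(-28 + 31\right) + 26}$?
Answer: $\frac{236821}{29} \approx 8166.2$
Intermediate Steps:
$M = \frac{1}{29}$ ($M = \frac{1}{3 + 26} = \frac{1}{29} \approx 0.034483$)
$C{\left(Z,J \right)} = 7 + 7 Z$
$C{\left(M,\frac{-5 - 36}{8} \right)} - -8159 = \left(7 + 7 \cdot \frac{1}{29}\right) - -8159 = \left(7 + \frac{7}{29}\right) + 8159 = \frac{210}{29} + 8159 = \frac{236821}{29}$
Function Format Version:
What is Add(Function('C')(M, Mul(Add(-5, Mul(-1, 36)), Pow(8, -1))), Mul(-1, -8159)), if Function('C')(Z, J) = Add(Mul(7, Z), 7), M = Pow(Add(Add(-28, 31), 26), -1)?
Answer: Rational(236821, 29) ≈ 8166.2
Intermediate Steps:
M = Rational(1, 29) (M = Pow(Add(3, 26), -1) = Pow(29, -1) = Rational(1, 29) ≈ 0.034483)
Function('C')(Z, J) = Add(7, Mul(7, Z))
Add(Function('C')(M, Mul(Add(-5, Mul(-1, 36)), Pow(8, -1))), Mul(-1, -8159)) = Add(Add(7, Mul(7, Rational(1, 29))), Mul(-1, -8159)) = Add(Add(7, Rational(7, 29)), 8159) = Add(Rational(210, 29), 8159) = Rational(236821, 29)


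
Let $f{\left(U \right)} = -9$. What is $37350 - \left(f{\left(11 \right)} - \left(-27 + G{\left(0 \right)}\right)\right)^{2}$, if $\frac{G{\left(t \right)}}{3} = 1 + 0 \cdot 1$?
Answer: $37125$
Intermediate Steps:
$G{\left(t \right)} = 3$ ($G{\left(t \right)} = 3 \left(1 + 0 \cdot 1\right) = 3 \left(1 + 0\right) = 3 \cdot 1 = 3$)
$37350 - \left(f{\left(11 \right)} - \left(-27 + G{\left(0 \right)}\right)\right)^{2} = 37350 - \left(-9 + \left(27 - 3\right)\right)^{2} = 37350 - \left(-9 + 24\right)^{2} = 37350 - 15^{2} = 37350 - 225 = 37125$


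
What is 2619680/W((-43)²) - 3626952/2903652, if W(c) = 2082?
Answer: 105542885518/83963937 ≈ 1257.0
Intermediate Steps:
2619680/W((-43)²) - 3626952/2903652 = 2619680/2082 - 3626952/2903652 = 2619680*(1/2082) - 3626952*1/2903652 = 1309840/1041 - 302246/241971 = 105542885518/83963937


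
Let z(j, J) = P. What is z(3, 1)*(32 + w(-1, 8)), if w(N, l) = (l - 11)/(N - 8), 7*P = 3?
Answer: 97/7 ≈ 13.857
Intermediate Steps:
P = 3/7 (P = (⅐)*3 = 3/7 ≈ 0.42857)
w(N, l) = (-11 + l)/(-8 + N)
z(j, J) = 3/7
z(3, 1)*(32 + w(-1, 8)) = 3*(32 + (-11 + 8)/(-8 - 1))/7 = 3*(32 - 3/(-9))/7 = 3*(32 - ⅑*(-3))/7 = 3*(32 + ⅓)/7 = (3/7)*(97/3) = 97/7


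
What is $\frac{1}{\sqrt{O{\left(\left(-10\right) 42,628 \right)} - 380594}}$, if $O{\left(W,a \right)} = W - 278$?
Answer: $- \frac{i \sqrt{95323}}{190646} \approx - 0.0016195 i$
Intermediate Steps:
$O{\left(W,a \right)} = -278 + W$ ($O{\left(W,a \right)} = W - 278 = -278 + W$)
$\frac{1}{\sqrt{O{\left(\left(-10\right) 42,628 \right)} - 380594}} = \frac{1}{\sqrt{\left(-278 - 420\right) - 380594}} = \frac{1}{\sqrt{-698 - 380594}} = \frac{1}{\sqrt{-381292}} = \frac{1}{2 i \sqrt{95323}} = - \frac{i \sqrt{95323}}{190646}$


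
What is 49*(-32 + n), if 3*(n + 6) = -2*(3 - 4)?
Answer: -5488/3 ≈ -1829.3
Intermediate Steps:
n = -16/3 (n = -6 + (-2*(3 - 4))/3 = -6 + (-2*(-1))/3 = -6 + (1/3)*2 = -6 + 2/3 = -16/3 ≈ -5.3333)
49*(-32 + n) = 49*(-32 - 16/3) = 49*(-112/3) = -5488/3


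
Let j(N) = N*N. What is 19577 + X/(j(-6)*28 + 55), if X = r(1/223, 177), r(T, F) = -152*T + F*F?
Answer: 4647694488/237049 ≈ 19606.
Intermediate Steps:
j(N) = N²
r(T, F) = F² - 152*T (r(T, F) = -152*T + F² = F² - 152*T)
X = 6986215/223 (X = 177² - 152/223 = 31329 - 152*1/223 = 31329 - 152/223 = 6986215/223 ≈ 31328.)
19577 + X/(j(-6)*28 + 55) = 19577 + 6986215/(223*((-6)²*28 + 55)) = 19577 + 6986215/(223*(36*28 + 55)) = 19577 + 6986215/(223*(1008 + 55)) = 19577 + (6986215/223)/1063 = 19577 + (6986215/223)*(1/1063) = 19577 + 6986215/237049 = 4647694488/237049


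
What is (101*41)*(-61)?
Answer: -252601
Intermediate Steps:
(101*41)*(-61) = 4141*(-61) = -252601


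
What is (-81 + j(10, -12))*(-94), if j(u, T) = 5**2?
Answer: 5264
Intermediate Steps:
j(u, T) = 25
(-81 + j(10, -12))*(-94) = (-81 + 25)*(-94) = -56*(-94) = 5264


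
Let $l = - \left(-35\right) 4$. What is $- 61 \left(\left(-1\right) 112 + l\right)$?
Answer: $-1708$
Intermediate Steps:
$l = 140$ ($l = \left(-1\right) \left(-140\right) = 140$)
$- 61 \left(\left(-1\right) 112 + l\right) = - 61 \left(\left(-1\right) 112 + 140\right) = - 61 \left(-112 + 140\right) = \left(-61\right) 28 = -1708$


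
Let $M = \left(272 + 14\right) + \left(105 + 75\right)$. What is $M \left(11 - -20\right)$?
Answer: $14446$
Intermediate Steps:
$M = 466$ ($M = 286 + 180 = 466$)
$M \left(11 - -20\right) = 466 \left(11 - -20\right) = 466 \left(11 + 20\right) = 466 \cdot 31 = 14446$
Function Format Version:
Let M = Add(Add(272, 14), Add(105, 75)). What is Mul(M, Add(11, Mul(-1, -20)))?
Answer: 14446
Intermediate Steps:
M = 466 (M = Add(286, 180) = 466)
Mul(M, Add(11, Mul(-1, -20))) = Mul(466, Add(11, Mul(-1, -20))) = Mul(466, Add(11, 20)) = Mul(466, 31) = 14446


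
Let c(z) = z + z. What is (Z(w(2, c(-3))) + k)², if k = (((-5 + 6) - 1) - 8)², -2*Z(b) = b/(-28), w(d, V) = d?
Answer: 3214849/784 ≈ 4100.6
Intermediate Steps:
c(z) = 2*z
Z(b) = b/56 (Z(b) = -b/(2*(-28)) = -b*(-1)/(2*28) = -(-1)*b/56 = b/56)
k = 64 (k = ((1 - 1) - 8)² = (0 - 8)² = (-8)² = 64)
(Z(w(2, c(-3))) + k)² = ((1/56)*2 + 64)² = (1/28 + 64)² = (1793/28)² = 3214849/784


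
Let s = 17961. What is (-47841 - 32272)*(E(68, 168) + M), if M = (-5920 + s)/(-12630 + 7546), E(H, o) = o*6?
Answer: -409588207303/5084 ≈ -8.0564e+7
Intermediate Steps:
E(H, o) = 6*o
M = -12041/5084 (M = (-5920 + 17961)/(-12630 + 7546) = 12041/(-5084) = 12041*(-1/5084) = -12041/5084 ≈ -2.3684)
(-47841 - 32272)*(E(68, 168) + M) = (-47841 - 32272)*(6*168 - 12041/5084) = -80113*(1008 - 12041/5084) = -80113*5112631/5084 = -409588207303/5084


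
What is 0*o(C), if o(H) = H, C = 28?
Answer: 0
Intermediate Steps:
0*o(C) = 0*28 = 0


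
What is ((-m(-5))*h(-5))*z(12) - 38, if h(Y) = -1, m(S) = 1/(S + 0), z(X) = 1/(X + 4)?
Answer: -3041/80 ≈ -38.013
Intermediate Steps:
z(X) = 1/(4 + X)
m(S) = 1/S
((-m(-5))*h(-5))*z(12) - 38 = (-1/(-5)*(-1))/(4 + 12) - 38 = (-1*(-⅕)*(-1))/16 - 38 = ((⅕)*(-1))*(1/16) - 38 = -⅕*1/16 - 38 = -1/80 - 38 = -3041/80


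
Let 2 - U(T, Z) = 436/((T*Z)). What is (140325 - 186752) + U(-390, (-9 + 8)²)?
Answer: -9052657/195 ≈ -46424.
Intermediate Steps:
U(T, Z) = 2 - 436/(T*Z)
(140325 - 186752) + U(-390, (-9 + 8)²) = (140325 - 186752) + (2 - 436/(-390*(-9 + 8)²)) = -46427 + (2 - 436*(-1/390)/(-1)²) = -46427 + (2 - 436*(-1/390)/1) = -46427 + (2 - 436*(-1/390)*1) = -46427 + (2 + 218/195) = -46427 + 608/195 = -9052657/195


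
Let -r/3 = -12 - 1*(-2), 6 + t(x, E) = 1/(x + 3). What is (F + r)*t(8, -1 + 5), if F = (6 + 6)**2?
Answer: -11310/11 ≈ -1028.2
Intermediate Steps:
t(x, E) = -6 + 1/(3 + x) (t(x, E) = -6 + 1/(x + 3) = -6 + 1/(3 + x))
F = 144 (F = 12**2 = 144)
r = 30 (r = -3*(-12 - 1*(-2)) = -3*(-12 + 2) = -3*(-10) = 30)
(F + r)*t(8, -1 + 5) = (144 + 30)*((-17 - 6*8)/(3 + 8)) = 174*((-17 - 48)/11) = 174*((1/11)*(-65)) = 174*(-65/11) = -11310/11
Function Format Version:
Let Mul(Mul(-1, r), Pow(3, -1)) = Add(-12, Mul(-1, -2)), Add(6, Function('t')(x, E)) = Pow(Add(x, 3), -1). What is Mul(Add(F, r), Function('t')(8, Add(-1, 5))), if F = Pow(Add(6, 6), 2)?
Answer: Rational(-11310, 11) ≈ -1028.2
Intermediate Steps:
Function('t')(x, E) = Add(-6, Pow(Add(3, x), -1)) (Function('t')(x, E) = Add(-6, Pow(Add(x, 3), -1)) = Add(-6, Pow(Add(3, x), -1)))
F = 144 (F = Pow(12, 2) = 144)
r = 30 (r = Mul(-3, Add(-12, Mul(-1, -2))) = Mul(-3, Add(-12, 2)) = Mul(-3, -10) = 30)
Mul(Add(F, r), Function('t')(8, Add(-1, 5))) = Mul(Add(144, 30), Mul(Pow(Add(3, 8), -1), Add(-17, Mul(-6, 8)))) = Mul(174, Mul(Pow(11, -1), Add(-17, -48))) = Mul(174, Mul(Rational(1, 11), -65)) = Mul(174, Rational(-65, 11)) = Rational(-11310, 11)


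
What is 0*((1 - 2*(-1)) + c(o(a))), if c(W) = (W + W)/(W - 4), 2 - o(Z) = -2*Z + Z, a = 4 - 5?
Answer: 0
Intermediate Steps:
a = -1
o(Z) = 2 + Z (o(Z) = 2 - (-2*Z + Z) = 2 - (-1)*Z = 2 + Z)
c(W) = 2*W/(-4 + W) (c(W) = (2*W)/(-4 + W) = 2*W/(-4 + W))
0*((1 - 2*(-1)) + c(o(a))) = 0*((1 - 2*(-1)) + 2*(2 - 1)/(-4 + (2 - 1))) = 0*((1 + 2) + 2*1/(-4 + 1)) = 0*(3 + 2*1/(-3)) = 0*(3 + 2*1*(-⅓)) = 0*(3 - ⅔) = 0*(7/3) = 0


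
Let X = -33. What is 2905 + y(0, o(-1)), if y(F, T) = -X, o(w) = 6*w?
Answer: 2938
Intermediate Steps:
y(F, T) = 33 (y(F, T) = -1*(-33) = 33)
2905 + y(0, o(-1)) = 2905 + 33 = 2938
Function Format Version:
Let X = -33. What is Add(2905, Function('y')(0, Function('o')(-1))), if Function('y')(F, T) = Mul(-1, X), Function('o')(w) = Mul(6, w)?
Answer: 2938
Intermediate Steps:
Function('y')(F, T) = 33 (Function('y')(F, T) = Mul(-1, -33) = 33)
Add(2905, Function('y')(0, Function('o')(-1))) = Add(2905, 33) = 2938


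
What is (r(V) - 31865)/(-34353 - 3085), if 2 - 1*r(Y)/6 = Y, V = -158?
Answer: 30905/37438 ≈ 0.82550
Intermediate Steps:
r(Y) = 12 - 6*Y
(r(V) - 31865)/(-34353 - 3085) = ((12 - 6*(-158)) - 31865)/(-34353 - 3085) = ((12 + 948) - 31865)/(-37438) = (960 - 31865)*(-1/37438) = -30905*(-1/37438) = 30905/37438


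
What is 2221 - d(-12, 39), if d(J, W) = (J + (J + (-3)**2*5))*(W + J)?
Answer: 1654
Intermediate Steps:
d(J, W) = (45 + 2*J)*(J + W) (d(J, W) = (J + (J + 9*5))*(J + W) = (J + (J + 45))*(J + W) = (J + (45 + J))*(J + W) = (45 + 2*J)*(J + W))
2221 - d(-12, 39) = 2221 - (2*(-12)**2 + 45*(-12) + 45*39 + 2*(-12)*39) = 2221 - (2*144 - 540 + 1755 - 936) = 2221 - (288 - 540 + 1755 - 936) = 2221 - 1*567 = 2221 - 567 = 1654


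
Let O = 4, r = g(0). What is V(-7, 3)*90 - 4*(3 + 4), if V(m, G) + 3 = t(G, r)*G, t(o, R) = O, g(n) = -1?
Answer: 782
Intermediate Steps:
r = -1
t(o, R) = 4
V(m, G) = -3 + 4*G
V(-7, 3)*90 - 4*(3 + 4) = (-3 + 4*3)*90 - 4*(3 + 4) = (-3 + 12)*90 - 4*7 = 9*90 - 28 = 810 - 28 = 782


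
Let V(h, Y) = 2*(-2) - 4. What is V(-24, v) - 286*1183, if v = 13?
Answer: -338346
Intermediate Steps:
V(h, Y) = -8 (V(h, Y) = -4 - 4 = -8)
V(-24, v) - 286*1183 = -8 - 286*1183 = -8 - 338338 = -338346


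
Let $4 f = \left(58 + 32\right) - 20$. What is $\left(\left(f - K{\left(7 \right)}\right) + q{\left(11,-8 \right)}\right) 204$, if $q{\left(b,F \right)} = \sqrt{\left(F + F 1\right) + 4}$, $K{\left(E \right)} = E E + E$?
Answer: $-7854 + 408 i \sqrt{3} \approx -7854.0 + 706.68 i$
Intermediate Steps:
$K{\left(E \right)} = E + E^{2}$ ($K{\left(E \right)} = E^{2} + E = E + E^{2}$)
$q{\left(b,F \right)} = \sqrt{4 + 2 F}$ ($q{\left(b,F \right)} = \sqrt{\left(F + F\right) + 4} = \sqrt{2 F + 4} = \sqrt{4 + 2 F}$)
$f = \frac{35}{2}$ ($f = \frac{\left(58 + 32\right) - 20}{4} = \frac{90 - 20}{4} = \frac{1}{4} \cdot 70 = \frac{35}{2} \approx 17.5$)
$\left(\left(f - K{\left(7 \right)}\right) + q{\left(11,-8 \right)}\right) 204 = \left(\left(\frac{35}{2} - 7 \left(1 + 7\right)\right) + \sqrt{4 + 2 \left(-8\right)}\right) 204 = \left(\left(\frac{35}{2} - 7 \cdot 8\right) + \sqrt{4 - 16}\right) 204 = \left(\left(\frac{35}{2} - 56\right) + \sqrt{-12}\right) 204 = \left(\left(\frac{35}{2} - 56\right) + 2 i \sqrt{3}\right) 204 = \left(- \frac{77}{2} + 2 i \sqrt{3}\right) 204 = -7854 + 408 i \sqrt{3}$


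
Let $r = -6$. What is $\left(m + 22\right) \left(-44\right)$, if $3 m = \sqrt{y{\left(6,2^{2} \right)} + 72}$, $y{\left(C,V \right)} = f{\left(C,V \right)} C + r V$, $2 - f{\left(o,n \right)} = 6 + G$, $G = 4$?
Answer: $-968$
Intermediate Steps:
$f{\left(o,n \right)} = -8$ ($f{\left(o,n \right)} = 2 - \left(6 + 4\right) = 2 - 10 = -8$)
$y{\left(C,V \right)} = - 8 C - 6 V$
$m = 0$ ($m = \frac{\sqrt{\left(\left(-8\right) 6 - 6 \cdot 2^{2}\right) + 72}}{3} = \frac{\sqrt{\left(-48 - 24\right) + 72}}{3} = \frac{\sqrt{-72 + 72}}{3} = \frac{\sqrt{0}}{3} = \frac{1}{3} \cdot 0 = 0$)
$\left(m + 22\right) \left(-44\right) = \left(0 + 22\right) \left(-44\right) = 22 \left(-44\right) = -968$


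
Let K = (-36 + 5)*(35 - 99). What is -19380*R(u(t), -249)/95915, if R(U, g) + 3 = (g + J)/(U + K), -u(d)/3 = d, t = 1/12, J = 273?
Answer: 30632028/50739035 ≈ 0.60372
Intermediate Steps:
t = 1/12 ≈ 0.083333
u(d) = -3*d
K = 1984 (K = -31*(-64) = 1984)
R(U, g) = -3 + (273 + g)/(1984 + U) (R(U, g) = -3 + (g + 273)/(U + 1984) = -3 + (273 + g)/(1984 + U))
-19380*R(u(t), -249)/95915 = -19380*(-5679 - 249 - (-9)/12)/(95915*(1984 - 3*1/12)) = -19380*(-5679 - 249 - 3*(-¼))/(95915*(1984 - ¼)) = -19380/(95915/(((-5679 - 249 + ¾)/(7935/4)))) = -19380/(95915/(((4/7935)*(-23709/4)))) = -19380/(95915/(-7903/2645)) = -19380/(95915*(-2645/7903)) = -19380/(-253695175/7903) = -19380*(-7903/253695175) = 30632028/50739035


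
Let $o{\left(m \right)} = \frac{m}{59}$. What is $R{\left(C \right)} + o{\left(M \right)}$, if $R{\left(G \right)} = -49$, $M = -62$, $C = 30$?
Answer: $- \frac{2953}{59} \approx -50.051$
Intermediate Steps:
$o{\left(m \right)} = \frac{m}{59}$ ($o{\left(m \right)} = m \frac{1}{59} = \frac{m}{59}$)
$R{\left(C \right)} + o{\left(M \right)} = -49 + \frac{1}{59} \left(-62\right) = -49 - \frac{62}{59} = - \frac{2953}{59}$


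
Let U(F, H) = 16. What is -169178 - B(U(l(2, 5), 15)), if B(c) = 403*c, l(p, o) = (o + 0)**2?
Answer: -175626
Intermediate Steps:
l(p, o) = o**2
-169178 - B(U(l(2, 5), 15)) = -169178 - 403*16 = -169178 - 1*6448 = -169178 - 6448 = -175626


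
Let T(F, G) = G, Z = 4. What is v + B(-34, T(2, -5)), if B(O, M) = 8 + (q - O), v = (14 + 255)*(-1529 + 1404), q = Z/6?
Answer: -100747/3 ≈ -33582.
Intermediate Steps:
q = ⅔ (q = 4/6 = 4*(⅙) = ⅔ ≈ 0.66667)
v = -33625 (v = 269*(-125) = -33625)
B(O, M) = 26/3 - O (B(O, M) = 8 + (⅔ - O) = 26/3 - O)
v + B(-34, T(2, -5)) = -33625 + (26/3 - 1*(-34)) = -33625 + (26/3 + 34) = -33625 + 128/3 = -100747/3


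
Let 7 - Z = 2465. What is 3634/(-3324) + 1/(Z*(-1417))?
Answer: -1582145975/1447180683 ≈ -1.0933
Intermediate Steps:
Z = -2458 (Z = 7 - 1*2465 = 7 - 2465 = -2458)
3634/(-3324) + 1/(Z*(-1417)) = 3634/(-3324) + 1/(-2458*(-1417)) = 3634*(-1/3324) - 1/2458*(-1/1417) = -1817/1662 + 1/3482986 = -1582145975/1447180683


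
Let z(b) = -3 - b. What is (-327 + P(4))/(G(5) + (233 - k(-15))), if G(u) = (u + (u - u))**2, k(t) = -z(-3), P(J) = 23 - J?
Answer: -154/129 ≈ -1.1938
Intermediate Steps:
k(t) = 0 (k(t) = -(-3 - 1*(-3)) = -(-3 + 3) = -1*0 = 0)
G(u) = u**2 (G(u) = (u + 0)**2 = u**2)
(-327 + P(4))/(G(5) + (233 - k(-15))) = (-327 + (23 - 1*4))/(5**2 + (233 - 1*0)) = (-327 + (23 - 4))/(25 + (233 + 0)) = (-327 + 19)/(25 + 233) = -308/258 = -308*1/258 = -154/129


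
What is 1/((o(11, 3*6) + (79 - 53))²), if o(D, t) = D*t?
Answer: 1/50176 ≈ 1.9930e-5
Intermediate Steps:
1/((o(11, 3*6) + (79 - 53))²) = 1/((11*(3*6) + (79 - 53))²) = 1/((11*18 + 26)²) = 1/((198 + 26)²) = 1/(224²) = 1/50176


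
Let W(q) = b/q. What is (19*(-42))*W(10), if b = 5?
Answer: -399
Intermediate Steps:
W(q) = 5/q
(19*(-42))*W(10) = (19*(-42))*(5/10) = -3990/10 = -798*½ = -399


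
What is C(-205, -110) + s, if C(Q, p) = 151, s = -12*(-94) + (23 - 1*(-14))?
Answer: 1316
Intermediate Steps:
s = 1165 (s = 1128 + (23 + 14) = 1128 + 37 = 1165)
C(-205, -110) + s = 151 + 1165 = 1316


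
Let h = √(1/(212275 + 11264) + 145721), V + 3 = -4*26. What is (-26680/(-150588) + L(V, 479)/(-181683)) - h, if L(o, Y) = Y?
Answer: 132643633/759979989 - 2*√1820408099577045/223539 ≈ -381.56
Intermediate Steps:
V = -107 (V = -3 - 4*26 = -3 - 104 = -107)
h = 2*√1820408099577045/223539 (h = √(1/223539 + 145721) = √(32574326620/223539) = 2*√1820408099577045/223539 ≈ 381.73)
(-26680/(-150588) + L(V, 479)/(-181683)) - h = (-26680/(-150588) + 479/(-181683)) - 2*√1820408099577045/223539 = (-26680*(-1/150588) + 479*(-1/181683)) - 2*√1820408099577045/223539 = (6670/37647 - 479/181683) - 2*√1820408099577045/223539 = 132643633/759979989 - 2*√1820408099577045/223539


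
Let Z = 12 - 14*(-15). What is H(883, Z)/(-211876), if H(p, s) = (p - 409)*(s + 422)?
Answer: -474/329 ≈ -1.4407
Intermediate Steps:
Z = 222 (Z = 12 + 210 = 222)
H(p, s) = (-409 + p)*(422 + s)
H(883, Z)/(-211876) = (-172598 - 409*222 + 422*883 + 883*222)/(-211876) = (-172598 - 90798 + 372626 + 196026)*(-1/211876) = 305256*(-1/211876) = -474/329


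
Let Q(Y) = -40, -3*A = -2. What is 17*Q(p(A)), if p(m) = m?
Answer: -680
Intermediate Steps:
A = ⅔ (A = -⅓*(-2) = ⅔ ≈ 0.66667)
17*Q(p(A)) = 17*(-40) = -680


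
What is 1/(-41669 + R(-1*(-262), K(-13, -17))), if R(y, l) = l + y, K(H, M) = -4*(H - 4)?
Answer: -1/41339 ≈ -2.4190e-5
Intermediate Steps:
K(H, M) = 16 - 4*H (K(H, M) = -4*(-4 + H) = 16 - 4*H)
1/(-41669 + R(-1*(-262), K(-13, -17))) = 1/(-41669 + ((16 - 4*(-13)) - 1*(-262))) = 1/(-41669 + ((16 + 52) + 262)) = 1/(-41669 + (68 + 262)) = 1/(-41669 + 330) = 1/(-41339) = -1/41339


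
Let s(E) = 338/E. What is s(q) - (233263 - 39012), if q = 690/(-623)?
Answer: -67121882/345 ≈ -1.9456e+5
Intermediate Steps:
q = -690/623 (q = 690*(-1/623) = -690/623 ≈ -1.1075)
s(q) - (233263 - 39012) = 338/(-690/623) - (233263 - 39012) = 338*(-623/690) - 1*194251 = -105287/345 - 194251 = -67121882/345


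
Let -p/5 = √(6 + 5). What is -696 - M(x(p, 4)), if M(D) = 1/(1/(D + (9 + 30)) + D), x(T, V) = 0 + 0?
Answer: -735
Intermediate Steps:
p = -5*√11 (p = -5*√(6 + 5) = -5*√11 ≈ -16.583)
x(T, V) = 0
M(D) = 1/(D + 1/(39 + D)) (M(D) = 1/(1/(D + 39) + D) = 1/(1/(39 + D) + D) = 1/(D + 1/(39 + D)))
-696 - M(x(p, 4)) = -696 - (39 + 0)/(1 + 0² + 39*0) = -696 - 39/(1 + 0 + 0) = -696 - 39/1 = -696 - 39 = -735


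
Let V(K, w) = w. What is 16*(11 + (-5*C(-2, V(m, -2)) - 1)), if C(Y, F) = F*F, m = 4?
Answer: -160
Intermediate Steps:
C(Y, F) = F²
16*(11 + (-5*C(-2, V(m, -2)) - 1)) = 16*(11 + (-5*(-2)² - 1)) = 16*(11 + (-5*4 - 1)) = 16*(11 + (-20 - 1)) = 16*(11 - 21) = 16*(-10) = -160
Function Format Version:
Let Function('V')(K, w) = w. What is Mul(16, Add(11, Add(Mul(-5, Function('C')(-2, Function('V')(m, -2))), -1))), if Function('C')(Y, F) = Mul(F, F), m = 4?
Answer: -160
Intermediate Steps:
Function('C')(Y, F) = Pow(F, 2)
Mul(16, Add(11, Add(Mul(-5, Function('C')(-2, Function('V')(m, -2))), -1))) = Mul(16, Add(11, Add(Mul(-5, Pow(-2, 2)), -1))) = Mul(16, Add(11, Add(Mul(-5, 4), -1))) = Mul(16, Add(11, Add(-20, -1))) = Mul(16, Add(11, -21)) = Mul(16, -10) = -160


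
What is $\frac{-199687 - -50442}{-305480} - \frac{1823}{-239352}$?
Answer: $\frac{453487241}{913965612} \approx 0.49618$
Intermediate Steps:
$\frac{-199687 - -50442}{-305480} - \frac{1823}{-239352} = \left(-199687 + 50442\right) \left(- \frac{1}{305480}\right) - - \frac{1823}{239352} = \left(-149245\right) \left(- \frac{1}{305480}\right) + \frac{1823}{239352} = \frac{29849}{61096} + \frac{1823}{239352} = \frac{453487241}{913965612}$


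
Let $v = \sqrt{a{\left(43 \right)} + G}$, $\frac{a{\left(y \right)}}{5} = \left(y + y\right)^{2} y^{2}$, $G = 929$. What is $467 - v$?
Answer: $467 - \sqrt{68376949} \approx -7802.0$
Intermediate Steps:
$a{\left(y \right)} = 20 y^{4}$ ($a{\left(y \right)} = 5 \left(y + y\right)^{2} y^{2} = 5 \left(2 y\right)^{2} y^{2} = 5 \cdot 4 y^{2} y^{2} = 5 \cdot 4 y^{4} = 20 y^{4}$)
$v = \sqrt{68376949}$ ($v = \sqrt{20 \cdot 43^{4} + 929} = \sqrt{20 \cdot 3418801 + 929} = \sqrt{68376020 + 929} = \sqrt{68376949} \approx 8269.0$)
$467 - v = 467 - \sqrt{68376949}$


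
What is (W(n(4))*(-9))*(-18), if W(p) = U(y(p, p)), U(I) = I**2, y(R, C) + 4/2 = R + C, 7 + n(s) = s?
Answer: 10368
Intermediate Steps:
n(s) = -7 + s
y(R, C) = -2 + C + R (y(R, C) = -2 + (R + C) = -2 + (C + R) = -2 + C + R)
W(p) = (-2 + 2*p)**2 (W(p) = (-2 + p + p)**2 = (-2 + 2*p)**2)
(W(n(4))*(-9))*(-18) = ((4*(-1 + (-7 + 4))**2)*(-9))*(-18) = ((4*(-1 - 3)**2)*(-9))*(-18) = ((4*(-4)**2)*(-9))*(-18) = ((4*16)*(-9))*(-18) = (64*(-9))*(-18) = -576*(-18) = 10368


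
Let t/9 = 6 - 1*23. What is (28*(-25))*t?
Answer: 107100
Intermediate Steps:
t = -153 (t = 9*(6 - 1*23) = 9*(6 - 23) = 9*(-17) = -153)
(28*(-25))*t = (28*(-25))*(-153) = -700*(-153) = 107100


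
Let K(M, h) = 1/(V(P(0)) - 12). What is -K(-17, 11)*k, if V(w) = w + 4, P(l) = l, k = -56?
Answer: -7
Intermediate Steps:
V(w) = 4 + w
K(M, h) = -1/8 (K(M, h) = 1/((4 + 0) - 12) = 1/(4 - 12) = 1/(-8) = -1/8)
-K(-17, 11)*k = -(-1)*(-56)/8 = -1*7 = -7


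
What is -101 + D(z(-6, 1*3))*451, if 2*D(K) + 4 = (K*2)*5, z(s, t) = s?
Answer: -14533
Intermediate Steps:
D(K) = -2 + 5*K (D(K) = -2 + ((K*2)*5)/2 = -2 + ((2*K)*5)/2 = -2 + (10*K)/2 = -2 + 5*K)
-101 + D(z(-6, 1*3))*451 = -101 + (-2 + 5*(-6))*451 = -101 + (-2 - 30)*451 = -101 - 32*451 = -101 - 14432 = -14533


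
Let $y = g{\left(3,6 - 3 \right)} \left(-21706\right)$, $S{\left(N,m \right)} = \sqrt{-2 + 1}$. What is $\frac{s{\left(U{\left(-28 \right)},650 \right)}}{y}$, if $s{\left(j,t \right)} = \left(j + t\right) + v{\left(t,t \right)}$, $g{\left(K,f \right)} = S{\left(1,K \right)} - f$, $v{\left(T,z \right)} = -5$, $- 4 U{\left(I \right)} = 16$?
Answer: $\frac{1923}{217060} + \frac{641 i}{217060} \approx 0.0088593 + 0.0029531 i$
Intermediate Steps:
$U{\left(I \right)} = -4$ ($U{\left(I \right)} = \left(- \frac{1}{4}\right) 16 = -4$)
$S{\left(N,m \right)} = i$ ($S{\left(N,m \right)} = \sqrt{-1} = i$)
$g{\left(K,f \right)} = i - f$
$y = 65118 - 21706 i$ ($y = \left(i - \left(6 - 3\right)\right) \left(-21706\right) = \left(i - 3\right) \left(-21706\right) = \left(-3 + i\right) \left(-21706\right) = 65118 - 21706 i \approx 65118.0 - 21706.0 i$)
$s{\left(j,t \right)} = -5 + j + t$ ($s{\left(j,t \right)} = \left(j + t\right) - 5 = -5 + j + t$)
$\frac{s{\left(U{\left(-28 \right)},650 \right)}}{y} = \frac{-5 - 4 + 650}{65118 - 21706 i} = 641 \frac{65118 + 21706 i}{4711504360} = \frac{641 \left(65118 + 21706 i\right)}{4711504360}$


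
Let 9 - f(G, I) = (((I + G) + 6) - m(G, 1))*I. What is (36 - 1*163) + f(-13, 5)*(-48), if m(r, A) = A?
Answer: -1279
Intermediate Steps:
f(G, I) = 9 - I*(5 + G + I) (f(G, I) = 9 - (((I + G) + 6) - 1*1)*I = 9 - (((G + I) + 6) - 1)*I = 9 - ((6 + G + I) - 1)*I = 9 - (5 + G + I)*I = 9 - I*(5 + G + I))
(36 - 1*163) + f(-13, 5)*(-48) = (36 - 1*163) + (9 - 1*5**2 - 5*5 - 1*(-13)*5)*(-48) = (36 - 163) + (9 - 1*25 - 25 + 65)*(-48) = -127 + (9 - 25 - 25 + 65)*(-48) = -127 + 24*(-48) = -127 - 1152 = -1279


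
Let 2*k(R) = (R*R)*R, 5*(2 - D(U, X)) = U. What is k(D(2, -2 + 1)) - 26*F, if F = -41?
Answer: 133506/125 ≈ 1068.0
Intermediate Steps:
D(U, X) = 2 - U/5
k(R) = R³/2 (k(R) = ((R*R)*R)/2 = (R²*R)/2 = R³/2)
k(D(2, -2 + 1)) - 26*F = (2 - ⅕*2)³/2 - 26*(-41) = (2 - ⅖)³/2 + 1066 = (8/5)³/2 + 1066 = (½)*(512/125) + 1066 = 256/125 + 1066 = 133506/125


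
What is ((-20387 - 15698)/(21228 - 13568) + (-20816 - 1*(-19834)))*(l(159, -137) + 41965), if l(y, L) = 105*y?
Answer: -22168215265/383 ≈ -5.7880e+7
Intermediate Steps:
((-20387 - 15698)/(21228 - 13568) + (-20816 - 1*(-19834)))*(l(159, -137) + 41965) = ((-20387 - 15698)/(21228 - 13568) + (-20816 - 1*(-19834)))*(105*159 + 41965) = (-36085/7660 + (-20816 + 19834))*(16695 + 41965) = (-36085*1/7660 - 982)*58660 = (-7217/1532 - 982)*58660 = -1511641/1532*58660 = -22168215265/383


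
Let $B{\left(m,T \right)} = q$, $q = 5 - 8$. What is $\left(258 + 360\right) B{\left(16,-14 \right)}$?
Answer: $-1854$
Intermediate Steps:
$q = -3$ ($q = 5 - 8 = -3$)
$B{\left(m,T \right)} = -3$
$\left(258 + 360\right) B{\left(16,-14 \right)} = \left(258 + 360\right) \left(-3\right) = 618 \left(-3\right) = -1854$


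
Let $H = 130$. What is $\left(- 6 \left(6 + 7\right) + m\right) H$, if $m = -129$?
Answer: $-26910$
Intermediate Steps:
$\left(- 6 \left(6 + 7\right) + m\right) H = \left(- 6 \left(6 + 7\right) - 129\right) 130 = \left(\left(-6\right) 13 - 129\right) 130 = \left(-78 - 129\right) 130 = \left(-207\right) 130 = -26910$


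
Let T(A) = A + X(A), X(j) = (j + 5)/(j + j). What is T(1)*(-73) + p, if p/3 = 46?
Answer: -154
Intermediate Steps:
X(j) = (5 + j)/(2*j) (X(j) = (5 + j)/((2*j)) = (5 + j)*(1/(2*j)) = (5 + j)/(2*j))
p = 138 (p = 3*46 = 138)
T(A) = A + (5 + A)/(2*A)
T(1)*(-73) + p = (1/2 + 1 + (5/2)/1)*(-73) + 138 = (1/2 + 1 + (5/2)*1)*(-73) + 138 = (1/2 + 1 + 5/2)*(-73) + 138 = 4*(-73) + 138 = -292 + 138 = -154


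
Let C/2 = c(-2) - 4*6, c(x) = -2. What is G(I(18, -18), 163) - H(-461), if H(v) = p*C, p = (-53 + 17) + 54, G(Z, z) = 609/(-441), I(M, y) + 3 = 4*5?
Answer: 19627/21 ≈ 934.62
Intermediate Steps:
I(M, y) = 17 (I(M, y) = -3 + 4*5 = -3 + 20 = 17)
G(Z, z) = -29/21 (G(Z, z) = 609*(-1/441) = -29/21)
p = 18 (p = -36 + 54 = 18)
C = -52 (C = 2*(-2 - 4*6) = 2*(-2 - 24) = 2*(-26) = -52)
H(v) = -936 (H(v) = 18*(-52) = -936)
G(I(18, -18), 163) - H(-461) = -29/21 - 1*(-936) = -29/21 + 936 = 19627/21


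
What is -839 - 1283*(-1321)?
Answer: 1694004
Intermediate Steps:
-839 - 1283*(-1321) = -839 + 1694843 = 1694004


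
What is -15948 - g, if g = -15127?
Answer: -821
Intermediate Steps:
-15948 - g = -15948 - 1*(-15127) = -15948 + 15127 = -821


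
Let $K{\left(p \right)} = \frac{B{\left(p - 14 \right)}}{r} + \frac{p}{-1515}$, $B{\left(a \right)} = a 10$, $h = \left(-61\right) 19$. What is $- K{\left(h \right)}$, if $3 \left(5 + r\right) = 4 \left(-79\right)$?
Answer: $- \frac{53696479}{501465} \approx -107.08$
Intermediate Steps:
$r = - \frac{331}{3}$ ($r = -5 + \frac{4 \left(-79\right)}{3} = -5 + \frac{1}{3} \left(-316\right) = -5 - \frac{316}{3} = - \frac{331}{3} \approx -110.33$)
$h = -1159$
$B{\left(a \right)} = 10 a$
$K{\left(p \right)} = \frac{420}{331} - \frac{45781 p}{501465}$ ($K{\left(p \right)} = \frac{10 \left(p - 14\right)}{- \frac{331}{3}} + \frac{p}{-1515} = 10 \left(-14 + p\right) \left(- \frac{3}{331}\right) + p \left(- \frac{1}{1515}\right) = \left(-140 + 10 p\right) \left(- \frac{3}{331}\right) - \frac{p}{1515} = \left(\frac{420}{331} - \frac{30 p}{331}\right) - \frac{p}{1515} = \frac{420}{331} - \frac{45781 p}{501465}$)
$- K{\left(h \right)} = - (\frac{420}{331} - - \frac{53060179}{501465}) = - (\frac{420}{331} + \frac{53060179}{501465}) = \left(-1\right) \frac{53696479}{501465} = - \frac{53696479}{501465}$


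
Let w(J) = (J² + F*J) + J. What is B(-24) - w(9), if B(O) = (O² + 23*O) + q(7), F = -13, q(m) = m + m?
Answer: 65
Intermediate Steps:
q(m) = 2*m
B(O) = 14 + O² + 23*O (B(O) = (O² + 23*O) + 2*7 = (O² + 23*O) + 14 = 14 + O² + 23*O)
w(J) = J² - 12*J (w(J) = (J² - 13*J) + J = J² - 12*J)
B(-24) - w(9) = (14 + (-24)² + 23*(-24)) - 9*(-12 + 9) = (14 + 576 - 552) - 9*(-3) = 38 - 1*(-27) = 38 + 27 = 65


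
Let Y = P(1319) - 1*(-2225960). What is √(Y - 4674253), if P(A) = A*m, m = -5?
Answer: 2*I*√613722 ≈ 1566.8*I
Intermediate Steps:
P(A) = -5*A (P(A) = A*(-5) = -5*A)
Y = 2219365 (Y = -5*1319 - 1*(-2225960) = -6595 + 2225960 = 2219365)
√(Y - 4674253) = √(2219365 - 4674253) = √(-2454888) = 2*I*√613722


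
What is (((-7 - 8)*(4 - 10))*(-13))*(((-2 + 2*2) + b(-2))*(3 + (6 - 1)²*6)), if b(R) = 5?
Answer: -1253070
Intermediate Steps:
(((-7 - 8)*(4 - 10))*(-13))*(((-2 + 2*2) + b(-2))*(3 + (6 - 1)²*6)) = (((-7 - 8)*(4 - 10))*(-13))*(((-2 + 2*2) + 5)*(3 + (6 - 1)²*6)) = (-15*(-6)*(-13))*(((-2 + 4) + 5)*(3 + 5²*6)) = (90*(-13))*((2 + 5)*(3 + 25*6)) = -8190*(3 + 150) = -8190*153 = -1170*1071 = -1253070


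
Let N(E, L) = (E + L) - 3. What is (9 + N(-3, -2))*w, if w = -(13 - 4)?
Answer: -9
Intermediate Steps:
w = -9 (w = -1*9 = -9)
N(E, L) = -3 + E + L
(9 + N(-3, -2))*w = (9 + (-3 - 3 - 2))*(-9) = (9 - 8)*(-9) = 1*(-9) = -9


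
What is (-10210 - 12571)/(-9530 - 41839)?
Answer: 22781/51369 ≈ 0.44348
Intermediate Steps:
(-10210 - 12571)/(-9530 - 41839) = -22781/(-51369) = -22781*(-1/51369) = 22781/51369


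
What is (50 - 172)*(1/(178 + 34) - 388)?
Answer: 5017555/106 ≈ 47335.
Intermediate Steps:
(50 - 172)*(1/(178 + 34) - 388) = -122*(1/212 - 388) = -122*(-82255/212) = 5017555/106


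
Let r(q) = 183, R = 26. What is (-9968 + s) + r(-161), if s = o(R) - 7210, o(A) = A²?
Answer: -16319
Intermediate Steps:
s = -6534 (s = 26² - 7210 = 676 - 7210 = -6534)
(-9968 + s) + r(-161) = (-9968 - 6534) + 183 = -16502 + 183 = -16319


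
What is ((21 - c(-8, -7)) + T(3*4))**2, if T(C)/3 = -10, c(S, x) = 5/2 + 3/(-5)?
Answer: 11881/100 ≈ 118.81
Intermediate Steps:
c(S, x) = 19/10 (c(S, x) = 5*(1/2) + 3*(-1/5) = 5/2 - 3/5 = 19/10)
T(C) = -30 (T(C) = 3*(-10) = -30)
((21 - c(-8, -7)) + T(3*4))**2 = ((21 - 1*19/10) - 30)**2 = ((21 - 19/10) - 30)**2 = (191/10 - 30)**2 = (-109/10)**2 = 11881/100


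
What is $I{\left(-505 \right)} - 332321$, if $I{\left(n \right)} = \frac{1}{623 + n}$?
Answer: $- \frac{39213877}{118} \approx -3.3232 \cdot 10^{5}$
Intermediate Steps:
$I{\left(-505 \right)} - 332321 = \frac{1}{623 - 505} - 332321 = \frac{1}{118} - 332321 = - \frac{39213877}{118}$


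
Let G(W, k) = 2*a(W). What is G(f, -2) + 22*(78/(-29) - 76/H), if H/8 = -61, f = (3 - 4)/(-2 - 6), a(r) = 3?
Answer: -88001/1769 ≈ -49.746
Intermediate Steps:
f = 1/8 (f = -1/(-8) = -1*(-1/8) = 1/8 ≈ 0.12500)
H = -488 (H = 8*(-61) = -488)
G(W, k) = 6 (G(W, k) = 2*3 = 6)
G(f, -2) + 22*(78/(-29) - 76/H) = 6 + 22*(78/(-29) - 76/(-488)) = 6 + 22*(78*(-1/29) - 76*(-1/488)) = 6 + 22*(-78/29 + 19/122) = 6 + 22*(-8965/3538) = 6 - 98615/1769 = -88001/1769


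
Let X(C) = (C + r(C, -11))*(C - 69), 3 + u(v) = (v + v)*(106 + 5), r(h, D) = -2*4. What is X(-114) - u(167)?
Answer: -14745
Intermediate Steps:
r(h, D) = -8
u(v) = -3 + 222*v (u(v) = -3 + (v + v)*(106 + 5) = -3 + (2*v)*111 = -3 + 222*v)
X(C) = (-69 + C)*(-8 + C) (X(C) = (C - 8)*(C - 69) = (-8 + C)*(-69 + C) = (-69 + C)*(-8 + C))
X(-114) - u(167) = (552 + (-114)² - 77*(-114)) - (-3 + 222*167) = (552 + 12996 + 8778) - (-3 + 37074) = 22326 - 1*37071 = 22326 - 37071 = -14745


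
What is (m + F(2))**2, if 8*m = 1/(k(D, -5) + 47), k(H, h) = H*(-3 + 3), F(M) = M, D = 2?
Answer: 567009/141376 ≈ 4.0106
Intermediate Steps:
k(H, h) = 0 (k(H, h) = H*0 = 0)
m = 1/376 (m = 1/(8*(0 + 47)) = (1/8)/47 = (1/8)*(1/47) = 1/376 ≈ 0.0026596)
(m + F(2))**2 = (1/376 + 2)**2 = (753/376)**2 = 567009/141376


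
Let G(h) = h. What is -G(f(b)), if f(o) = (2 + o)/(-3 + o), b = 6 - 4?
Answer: 4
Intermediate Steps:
b = 2
f(o) = (2 + o)/(-3 + o)
-G(f(b)) = -(2 + 2)/(-3 + 2) = -4/(-1) = -(-1)*4 = -1*(-4) = 4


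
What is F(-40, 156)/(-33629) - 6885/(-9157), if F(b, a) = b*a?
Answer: 288675345/307940753 ≈ 0.93744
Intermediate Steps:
F(b, a) = a*b
F(-40, 156)/(-33629) - 6885/(-9157) = (156*(-40))/(-33629) - 6885/(-9157) = -6240*(-1/33629) - 6885*(-1/9157) = 6240/33629 + 6885/9157 = 288675345/307940753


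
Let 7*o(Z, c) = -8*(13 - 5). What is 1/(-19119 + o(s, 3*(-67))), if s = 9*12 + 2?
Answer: -7/133897 ≈ -5.2279e-5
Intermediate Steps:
s = 110 (s = 108 + 2 = 110)
o(Z, c) = -64/7 (o(Z, c) = (-8*(13 - 5))/7 = (-8*8)/7 = (⅐)*(-64) = -64/7)
1/(-19119 + o(s, 3*(-67))) = 1/(-19119 - 64/7) = 1/(-133897/7) = -7/133897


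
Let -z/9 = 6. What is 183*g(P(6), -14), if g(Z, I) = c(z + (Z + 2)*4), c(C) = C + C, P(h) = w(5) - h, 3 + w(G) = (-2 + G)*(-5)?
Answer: -51972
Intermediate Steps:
z = -54 (z = -9*6 = -54)
w(G) = 7 - 5*G (w(G) = -3 + (-2 + G)*(-5) = -3 + (10 - 5*G) = 7 - 5*G)
P(h) = -18 - h (P(h) = (7 - 5*5) - h = (7 - 25) - h = -18 - h)
c(C) = 2*C
g(Z, I) = -92 + 8*Z (g(Z, I) = 2*(-54 + (Z + 2)*4) = 2*(-54 + (2 + Z)*4) = 2*(-54 + (8 + 4*Z)) = 2*(-46 + 4*Z) = -92 + 8*Z)
183*g(P(6), -14) = 183*(-92 + 8*(-18 - 1*6)) = 183*(-92 + 8*(-18 - 6)) = 183*(-92 + 8*(-24)) = 183*(-92 - 192) = 183*(-284) = -51972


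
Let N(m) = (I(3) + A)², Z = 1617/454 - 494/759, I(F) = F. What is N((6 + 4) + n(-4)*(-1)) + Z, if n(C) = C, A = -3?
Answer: 1003027/344586 ≈ 2.9108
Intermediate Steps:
Z = 1003027/344586 (Z = 1617*(1/454) - 494*1/759 = 1617/454 - 494/759 = 1003027/344586 ≈ 2.9108)
N(m) = 0 (N(m) = (3 - 3)² = 0² = 0)
N((6 + 4) + n(-4)*(-1)) + Z = 0 + 1003027/344586 = 1003027/344586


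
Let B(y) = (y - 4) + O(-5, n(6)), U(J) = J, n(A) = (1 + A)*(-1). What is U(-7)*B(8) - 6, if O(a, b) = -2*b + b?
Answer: -83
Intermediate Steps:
n(A) = -1 - A
O(a, b) = -b
B(y) = 3 + y (B(y) = (y - 4) - (-1 - 1*6) = (-4 + y) - (-1 - 6) = (-4 + y) - 1*(-7) = (-4 + y) + 7 = 3 + y)
U(-7)*B(8) - 6 = -7*(3 + 8) - 6 = -7*11 - 6 = -77 - 6 = -83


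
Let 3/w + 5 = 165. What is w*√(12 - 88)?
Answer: 3*I*√19/80 ≈ 0.16346*I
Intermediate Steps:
w = 3/160 (w = 3/(-5 + 165) = 3/160 ≈ 0.018750)
w*√(12 - 88) = 3*√(12 - 88)/160 = 3*√(-76)/160 = 3*(2*I*√19)/160 = 3*I*√19/80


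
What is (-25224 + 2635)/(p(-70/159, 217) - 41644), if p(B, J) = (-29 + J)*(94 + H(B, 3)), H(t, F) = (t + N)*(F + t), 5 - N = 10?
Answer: 571072509/672222472 ≈ 0.84953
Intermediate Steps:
N = -5 (N = 5 - 1*10 = 5 - 10 = -5)
H(t, F) = (-5 + t)*(F + t) (H(t, F) = (t - 5)*(F + t) = (-5 + t)*(F + t))
p(B, J) = (-29 + J)*(79 + B² - 2*B) (p(B, J) = (-29 + J)*(94 + (B² - 5*3 - 5*B + 3*B)) = (-29 + J)*(94 + (B² - 15 - 5*B + 3*B)) = (-29 + J)*(94 + (-15 + B² - 2*B)) = (-29 + J)*(79 + B² - 2*B))
(-25224 + 2635)/(p(-70/159, 217) - 41644) = (-25224 + 2635)/((-2291 - 29*(-70/159)² + 58*(-70/159) + 94*217 - 1*217*(15 - (-70/159)² + 2*(-70/159))) - 41644) = -22589/((-2291 - 29*(-70*1/159)² + 58*(-70*1/159) + 20398 - 1*217*(15 - (-70*1/159)² + 2*(-70*1/159))) - 41644) = -22589/((-2291 - 29*(-70/159)² + 58*(-70/159) + 20398 - 1*217*(15 - (-70/159)² + 2*(-70/159))) - 41644) = -22589/((-2291 - 29*4900/25281 - 4060/159 + 20398 - 1*217*(15 - 1*4900/25281 - 140/159)) - 41644) = -22589/((-2291 - 142100/25281 - 4060/159 + 20398 - 1*217*(15 - 4900/25281 - 140/159)) - 41644) = -22589/((-2291 - 142100/25281 - 4060/159 + 20398 - 1*217*352055/25281) - 41644) = -22589/((-2291 - 142100/25281 - 4060/159 + 20398 - 76395935/25281) - 41644) = -22589/(380579492/25281 - 41644) = -22589/(-672222472/25281) = -22589*(-25281/672222472) = 571072509/672222472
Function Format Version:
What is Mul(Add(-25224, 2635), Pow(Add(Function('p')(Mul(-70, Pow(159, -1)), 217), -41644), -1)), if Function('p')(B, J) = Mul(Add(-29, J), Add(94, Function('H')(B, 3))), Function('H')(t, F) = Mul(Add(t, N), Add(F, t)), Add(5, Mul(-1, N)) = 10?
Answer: Rational(571072509, 672222472) ≈ 0.84953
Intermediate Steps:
N = -5 (N = Add(5, Mul(-1, 10)) = Add(5, -10) = -5)
Function('H')(t, F) = Mul(Add(-5, t), Add(F, t)) (Function('H')(t, F) = Mul(Add(t, -5), Add(F, t)) = Mul(Add(-5, t), Add(F, t)))
Function('p')(B, J) = Mul(Add(-29, J), Add(79, Pow(B, 2), Mul(-2, B))) (Function('p')(B, J) = Mul(Add(-29, J), Add(94, Add(Pow(B, 2), Mul(-5, 3), Mul(-5, B), Mul(3, B)))) = Mul(Add(-29, J), Add(94, Add(Pow(B, 2), -15, Mul(-5, B), Mul(3, B)))) = Mul(Add(-29, J), Add(94, Add(-15, Pow(B, 2), Mul(-2, B)))) = Mul(Add(-29, J), Add(79, Pow(B, 2), Mul(-2, B))))
Mul(Add(-25224, 2635), Pow(Add(Function('p')(Mul(-70, Pow(159, -1)), 217), -41644), -1)) = Mul(Add(-25224, 2635), Pow(Add(Add(-2291, Mul(-29, Pow(Mul(-70, Pow(159, -1)), 2)), Mul(58, Mul(-70, Pow(159, -1))), Mul(94, 217), Mul(-1, 217, Add(15, Mul(-1, Pow(Mul(-70, Pow(159, -1)), 2)), Mul(2, Mul(-70, Pow(159, -1)))))), -41644), -1)) = Mul(-22589, Pow(Add(Add(-2291, Mul(-29, Pow(Mul(-70, Rational(1, 159)), 2)), Mul(58, Mul(-70, Rational(1, 159))), 20398, Mul(-1, 217, Add(15, Mul(-1, Pow(Mul(-70, Rational(1, 159)), 2)), Mul(2, Mul(-70, Rational(1, 159)))))), -41644), -1)) = Mul(-22589, Pow(Add(Add(-2291, Mul(-29, Pow(Rational(-70, 159), 2)), Mul(58, Rational(-70, 159)), 20398, Mul(-1, 217, Add(15, Mul(-1, Pow(Rational(-70, 159), 2)), Mul(2, Rational(-70, 159))))), -41644), -1)) = Mul(-22589, Pow(Add(Add(-2291, Mul(-29, Rational(4900, 25281)), Rational(-4060, 159), 20398, Mul(-1, 217, Add(15, Mul(-1, Rational(4900, 25281)), Rational(-140, 159)))), -41644), -1)) = Mul(-22589, Pow(Add(Add(-2291, Rational(-142100, 25281), Rational(-4060, 159), 20398, Mul(-1, 217, Add(15, Rational(-4900, 25281), Rational(-140, 159)))), -41644), -1)) = Mul(-22589, Pow(Add(Add(-2291, Rational(-142100, 25281), Rational(-4060, 159), 20398, Mul(-1, 217, Rational(352055, 25281))), -41644), -1)) = Mul(-22589, Pow(Add(Add(-2291, Rational(-142100, 25281), Rational(-4060, 159), 20398, Rational(-76395935, 25281)), -41644), -1)) = Mul(-22589, Pow(Add(Rational(380579492, 25281), -41644), -1)) = Mul(-22589, Pow(Rational(-672222472, 25281), -1)) = Mul(-22589, Rational(-25281, 672222472)) = Rational(571072509, 672222472)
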